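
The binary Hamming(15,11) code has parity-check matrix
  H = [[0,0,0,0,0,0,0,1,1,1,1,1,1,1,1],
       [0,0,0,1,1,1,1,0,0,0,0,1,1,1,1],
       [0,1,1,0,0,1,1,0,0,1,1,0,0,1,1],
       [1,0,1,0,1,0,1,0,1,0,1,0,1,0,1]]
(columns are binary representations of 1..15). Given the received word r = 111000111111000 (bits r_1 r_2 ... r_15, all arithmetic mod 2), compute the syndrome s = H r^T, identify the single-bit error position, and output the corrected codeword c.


s = (1, 0, 1, 1)^T, error position = 11, corrected codeword c = 111000111101000

Compute s = H r^T mod 2 one row at a time:
  s_1 = 1 + 1 + 1 + 1 + 1 + 0 + 0 + 0 = 5 ≡ 1 (mod 2).
  s_2 = 0 + 0 + 0 + 1 + 1 + 0 + 0 + 0 = 2 ≡ 0 (mod 2).
  s_3 = 1 + 1 + 0 + 1 + 1 + 1 + 0 + 0 = 5 ≡ 1 (mod 2).
  s_4 = 1 + 1 + 0 + 1 + 1 + 1 + 0 + 0 = 5 ≡ 1 (mod 2).
s = (1, 0, 1, 1)^T — this equals column 11 of H (binary 1011), so error is at position 11.
Correct: flip bit 11 of r = 111000111111000 to get c = 111000111101000.


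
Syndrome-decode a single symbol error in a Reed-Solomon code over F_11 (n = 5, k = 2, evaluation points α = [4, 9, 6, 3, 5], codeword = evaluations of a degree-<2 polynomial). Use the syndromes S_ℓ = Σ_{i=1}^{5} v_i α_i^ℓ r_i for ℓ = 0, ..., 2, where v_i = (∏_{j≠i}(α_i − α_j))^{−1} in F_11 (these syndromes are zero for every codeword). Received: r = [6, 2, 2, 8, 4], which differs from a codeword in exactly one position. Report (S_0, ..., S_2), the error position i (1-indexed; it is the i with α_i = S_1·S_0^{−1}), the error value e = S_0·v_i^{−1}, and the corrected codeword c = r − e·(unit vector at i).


S = (9, 4, 3), error at position 2, error magnitude e = 6, c = [6, 7, 2, 8, 4].

Step 1: column multipliers v_i = (∏_{j≠i}(α_i − α_j))^{−1} mod 11.
  i = 1 (α = 4): (4−9)(4−6)(4−3)(4−5) = (−5)·(−2)·1·(−1) = −10 ≡ 1, so v_1 = 1^{−1} = 1 (mod 11).
  i = 2 (α = 9): (9−4)(9−6)(9−3)(9−5) = 5·3·6·4 = 360 ≡ 8, so v_2 = 8^{−1} = 7 (mod 11).
  i = 3 (α = 6): (6−4)(6−9)(6−3)(6−5) = 2·(−3)·3·1 = −18 ≡ 4, so v_3 = 4^{−1} = 3 (mod 11).
  i = 4 (α = 3): (3−4)(3−9)(3−6)(3−5) = (−1)·(−6)·(−3)·(−2) = 36 ≡ 3, so v_4 = 3^{−1} = 4 (mod 11).
  i = 5 (α = 5): (5−4)(5−9)(5−6)(5−3) = 1·(−4)·(−1)·2 = 8 ≡ 8, so v_5 = 8^{−1} = 7 (mod 11).
  v = [1, 7, 3, 4, 7].
Step 2: syndromes of r = [6, 2, 2, 8, 4] (all sums mod 11).
  S_0 = Σ v_i r_i = 1·6 + 7·2 + 3·2 + 4·8 + 7·4 = 86 ≡ 9.
  S_1 = Σ v_i α_i r_i = 1·4·6 + 7·9·2 + 3·6·2 + 4·3·8 + 7·5·4 = 422 ≡ 4.
  α_i^2 mod 11 = [5, 4, 3, 9, 3].
  S_2 = Σ v_i α_i^2 r_i = 1·5·6 + 7·4·2 + 3·3·2 + 4·9·8 + 7·3·4 = 476 ≡ 3.
  S = (9, 4, 3) ≠ 0, so r is not a codeword (an error is present).
Step 3: locate the error. For a single error e at position i, S_ℓ = v_i·e·α_i^ℓ, so α_err = S_1/S_0.
  S_0^{−1} = 9^{−1} = 5 (mod 11), so α_err = 4·5 = 20 ≡ 9 = α_2. Error position i = 2.
  Consistency check: S_2/S_1 = 3·3 = 9 ≡ 9 = α_err ✓ (single-error assumption holds).
Step 4: error magnitude e = S_0/v_2 = S_0·∏_{j≠2}(α_2 − α_j) = 9·8 = 72 ≡ 6 (mod 11).
Step 5: correct position 2: c_2 = r_2 − e = 2 − 6 ≡ 7 (mod 11). Hence c = [6, 7, 2, 8, 4].
  Check: interpolating c through the α_i gives m(x) = 3 + 9·x (degree < 2) with m(α_i) = c_i for every i, so c is indeed a codeword.


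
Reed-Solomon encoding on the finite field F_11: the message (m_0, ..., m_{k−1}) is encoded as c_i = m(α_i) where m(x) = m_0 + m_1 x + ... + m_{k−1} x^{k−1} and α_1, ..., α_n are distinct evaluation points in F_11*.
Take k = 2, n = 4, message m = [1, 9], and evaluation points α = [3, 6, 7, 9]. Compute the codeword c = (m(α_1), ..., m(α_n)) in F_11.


c = [6, 0, 9, 5]

Message polynomial: m(x) = 1 + 9·x (mod 11).
For each evaluation point α_i, compute m(α_i) mod 11:
  α_1 = 3: Horner steps 9 → 6, so m(3) = 6.
  α_2 = 6: Horner steps 9 → 0, so m(6) = 0.
  α_3 = 7: Horner steps 9 → 9, so m(7) = 9.
  α_4 = 9: Horner steps 9 → 5, so m(9) = 5.
Codeword c = [6, 0, 9, 5] ∈ F_11^4.


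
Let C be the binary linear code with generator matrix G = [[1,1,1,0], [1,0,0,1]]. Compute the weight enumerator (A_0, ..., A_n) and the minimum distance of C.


Weight distribution: A_0 = 1, A_2 = 1, A_3 = 2. Minimum distance d = 2.

Enumerate all 2^2 = 4 messages m ∈ F_2^2.
For each, compute codeword c = mG in F_2^4, then tally its weight.
  m = 00 → c = 0000, weight = 0.
  m = 10 → c = 1110, weight = 3.
  m = 01 → c = 1001, weight = 2.
  m = 11 → c = 0111, weight = 3.
Tally weights:
  weight 0: 1 codewords.
  weight 2: 1 codewords.
  weight 3: 2 codewords.
Minimum distance d = smallest w > 0 with A_w > 0 = 2.
Sanity: Σ A_w = 4 = 2^2 = 4 ✓.


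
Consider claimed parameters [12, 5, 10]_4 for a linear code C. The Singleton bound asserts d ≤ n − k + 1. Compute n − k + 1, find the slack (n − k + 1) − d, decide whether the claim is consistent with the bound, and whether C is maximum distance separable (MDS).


Singleton RHS = n − k + 1 = 8, slack = -2, bound violated (no such code; not MDS).

Singleton bound: d ≤ n − k + 1.
Here n = 12, k = 5, so n − k + 1 = 8.
Given d = 10, check d ≤ 8: NO.
Slack = (n − k + 1) − d = -2.
The slack is negative: d = 10 exceeds n − k + 1 = 8 by 2, so the Singleton bound is violated and no linear [12, 5, 10]_4 code can exist. In particular it is not MDS (MDS requires d = n − k + 1 exactly).
Description: the claimed parameters are [12, 5, 10]_4; such a code would be impossible (violates the Singleton bound).


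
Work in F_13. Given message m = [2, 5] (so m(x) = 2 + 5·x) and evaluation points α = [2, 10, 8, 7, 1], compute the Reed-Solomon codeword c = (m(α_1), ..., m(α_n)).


c = [12, 0, 3, 11, 7]

Message polynomial: m(x) = 2 + 5·x (mod 13).
For each evaluation point α_i, compute m(α_i) mod 13:
  α_1 = 2: Horner steps 5 → 12, so m(2) = 12.
  α_2 = 10: Horner steps 5 → 0, so m(10) = 0.
  α_3 = 8: Horner steps 5 → 3, so m(8) = 3.
  α_4 = 7: Horner steps 5 → 11, so m(7) = 11.
  α_5 = 1: Horner steps 5 → 7, so m(1) = 7.
Codeword c = [12, 0, 3, 11, 7] ∈ F_13^5.


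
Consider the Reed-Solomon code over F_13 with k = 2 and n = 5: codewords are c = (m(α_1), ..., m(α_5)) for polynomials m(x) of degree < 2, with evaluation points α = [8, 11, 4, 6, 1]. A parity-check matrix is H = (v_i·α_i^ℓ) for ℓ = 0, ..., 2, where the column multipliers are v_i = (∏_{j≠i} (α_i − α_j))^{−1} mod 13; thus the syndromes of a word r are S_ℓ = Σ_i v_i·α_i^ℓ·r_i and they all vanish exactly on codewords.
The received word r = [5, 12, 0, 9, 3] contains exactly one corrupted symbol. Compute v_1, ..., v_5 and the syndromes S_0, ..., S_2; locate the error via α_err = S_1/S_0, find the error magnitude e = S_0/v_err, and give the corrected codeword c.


S = (1, 1, 1), error at position 5, error magnitude e = 10, c = [5, 12, 0, 9, 6].

Step 1: column multipliers v_i = (∏_{j≠i}(α_i − α_j))^{−1} mod 13.
  i = 1 (α = 8): (8−11)(8−4)(8−6)(8−1) = (−3)·4·2·7 = −168 ≡ 1, so v_1 = 1^{−1} = 1 (mod 13).
  i = 2 (α = 11): (11−8)(11−4)(11−6)(11−1) = 3·7·5·10 = 1050 ≡ 10, so v_2 = 10^{−1} = 4 (mod 13).
  i = 3 (α = 4): (4−8)(4−11)(4−6)(4−1) = (−4)·(−7)·(−2)·3 = −168 ≡ 1, so v_3 = 1^{−1} = 1 (mod 13).
  i = 4 (α = 6): (6−8)(6−11)(6−4)(6−1) = (−2)·(−5)·2·5 = 100 ≡ 9, so v_4 = 9^{−1} = 3 (mod 13).
  i = 5 (α = 1): (1−8)(1−11)(1−4)(1−6) = (−7)·(−10)·(−3)·(−5) = 1050 ≡ 10, so v_5 = 10^{−1} = 4 (mod 13).
  v = [1, 4, 1, 3, 4].
Step 2: syndromes of r = [5, 12, 0, 9, 3] (all sums mod 13).
  S_0 = Σ v_i r_i = 1·5 + 4·12 + 1·0 + 3·9 + 4·3 = 92 ≡ 1.
  S_1 = Σ v_i α_i r_i = 1·8·5 + 4·11·12 + 1·4·0 + 3·6·9 + 4·1·3 = 742 ≡ 1.
  α_i^2 mod 13 = [12, 4, 3, 10, 1].
  S_2 = Σ v_i α_i^2 r_i = 1·12·5 + 4·4·12 + 1·3·0 + 3·10·9 + 4·1·3 = 534 ≡ 1.
  S = (1, 1, 1) ≠ 0, so r is not a codeword (an error is present).
Step 3: locate the error. For a single error e at position i, S_ℓ = v_i·e·α_i^ℓ, so α_err = S_1/S_0.
  S_0^{−1} = 1^{−1} = 1 (mod 13), so α_err = 1·1 = 1 ≡ 1 = α_5. Error position i = 5.
  Consistency check: S_2/S_1 = 1·1 = 1 ≡ 1 = α_err ✓ (single-error assumption holds).
Step 4: error magnitude e = S_0/v_5 = S_0·∏_{j≠5}(α_5 − α_j) = 1·10 = 10 ≡ 10 (mod 13).
Step 5: correct position 5: c_5 = r_5 − e = 3 − 10 ≡ 6 (mod 13). Hence c = [5, 12, 0, 9, 6].
  Check: interpolating c through the α_i gives m(x) = 8 + 11·x (degree < 2) with m(α_i) = c_i for every i, so c is indeed a codeword.


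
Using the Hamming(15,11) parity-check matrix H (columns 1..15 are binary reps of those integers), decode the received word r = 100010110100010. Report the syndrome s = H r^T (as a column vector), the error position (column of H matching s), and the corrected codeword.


s = (1, 1, 1, 1)^T, error position = 15, corrected codeword c = 100010110100011

Compute s = H r^T mod 2 one row at a time:
  s_1 = 1 + 0 + 1 + 0 + 0 + 0 + 1 + 0 = 3 ≡ 1 (mod 2).
  s_2 = 0 + 1 + 0 + 1 + 0 + 0 + 1 + 0 = 3 ≡ 1 (mod 2).
  s_3 = 0 + 0 + 0 + 1 + 1 + 0 + 1 + 0 = 3 ≡ 1 (mod 2).
  s_4 = 1 + 0 + 1 + 1 + 0 + 0 + 0 + 0 = 3 ≡ 1 (mod 2).
s = (1, 1, 1, 1)^T — this equals column 15 of H (binary 1111), so error is at position 15.
Correct: flip bit 15 of r = 100010110100010 to get c = 100010110100011.


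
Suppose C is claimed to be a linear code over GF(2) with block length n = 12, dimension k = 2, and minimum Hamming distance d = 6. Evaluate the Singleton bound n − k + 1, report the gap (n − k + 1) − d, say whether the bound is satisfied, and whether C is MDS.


Singleton RHS = n − k + 1 = 11, slack = 5, bound satisfied, not MDS.

Singleton bound: d ≤ n − k + 1.
Here n = 12, k = 2, so n − k + 1 = 11.
Given d = 6, check d ≤ 11: YES.
Slack = (n − k + 1) − d = 5.
The code is NOT MDS (slack = 5 > 0).
Description: the claimed parameters are [12, 2, 6]_2; such a code would be non-MDS.


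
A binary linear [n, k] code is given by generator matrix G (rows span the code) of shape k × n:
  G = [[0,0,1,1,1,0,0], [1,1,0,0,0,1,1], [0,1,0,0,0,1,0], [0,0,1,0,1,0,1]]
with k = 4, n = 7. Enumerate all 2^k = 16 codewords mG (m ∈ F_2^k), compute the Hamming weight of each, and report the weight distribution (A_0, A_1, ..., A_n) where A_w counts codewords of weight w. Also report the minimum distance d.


Weight distribution: A_0 = 1, A_2 = 4, A_3 = 3, A_4 = 3, A_5 = 4, A_7 = 1. Minimum distance d = 2.

Enumerate all 2^4 = 16 messages m ∈ F_2^4.
For each, compute codeword c = mG in F_2^7, then tally its weight.
  m = 0000 → c = 0000000, weight = 0.
  m = 1000 → c = 0011100, weight = 3.
  m = 0100 → c = 1100011, weight = 4.
  m = 1100 → c = 1111111, weight = 7.
  m = 0010 → c = 0100010, weight = 2.
  m = 1010 → c = 0111110, weight = 5.
  m = 0110 → c = 1000001, weight = 2.
  m = 1110 → c = 1011101, weight = 5.
  m = 0001 → c = 0010101, weight = 3.
  m = 1001 → c = 0001001, weight = 2.
  m = 0101 → c = 1110110, weight = 5.
  m = 1101 → c = 1101010, weight = 4.
  m = 0011 → c = 0110111, weight = 5.
  m = 1011 → c = 0101011, weight = 4.
  m = 0111 → c = 1010100, weight = 3.
  m = 1111 → c = 1001000, weight = 2.
Tally weights:
  weight 0: 1 codewords.
  weight 2: 4 codewords.
  weight 3: 3 codewords.
  weight 4: 3 codewords.
  weight 5: 4 codewords.
  weight 7: 1 codewords.
Minimum distance d = smallest w > 0 with A_w > 0 = 2.
Sanity: Σ A_w = 16 = 2^4 = 16 ✓.


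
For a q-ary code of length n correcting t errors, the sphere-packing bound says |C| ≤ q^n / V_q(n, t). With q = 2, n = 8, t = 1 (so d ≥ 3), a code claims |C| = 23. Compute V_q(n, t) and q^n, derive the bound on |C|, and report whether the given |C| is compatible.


V_q(n, t) = 9, q^n = 256, Hamming bound = 28, |C| = 23 ≤ bound (satisfied).

Step 1: Compute V_q(n, t) = Σ_{j=0}^1 C(n, j) (q−1)^j.
  j = 0: C(8,0)·(1)^0 = 1·1 = 1.
  j = 1: C(8,1)·(1)^1 = 8·1 = 8.
  V_q(n, t) = 1 + 8 = 9.
Step 2: q^n = 2^8 = 256.
Step 3: Hamming bound ⌊q^n / V_q(n,t)⌋ = ⌊256/9⌋ = 28.
Step 4: Compare |C| = 23 to 28: satisfied.
The claimed |C| lies below the Hamming bound.


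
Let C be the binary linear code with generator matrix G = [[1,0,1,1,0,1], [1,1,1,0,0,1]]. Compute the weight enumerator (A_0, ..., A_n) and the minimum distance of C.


Weight distribution: A_0 = 1, A_2 = 1, A_4 = 2. Minimum distance d = 2.

Enumerate all 2^2 = 4 messages m ∈ F_2^2.
For each, compute codeword c = mG in F_2^6, then tally its weight.
  m = 00 → c = 000000, weight = 0.
  m = 10 → c = 101101, weight = 4.
  m = 01 → c = 111001, weight = 4.
  m = 11 → c = 010100, weight = 2.
Tally weights:
  weight 0: 1 codewords.
  weight 2: 1 codewords.
  weight 4: 2 codewords.
Minimum distance d = smallest w > 0 with A_w > 0 = 2.
Sanity: Σ A_w = 4 = 2^2 = 4 ✓.


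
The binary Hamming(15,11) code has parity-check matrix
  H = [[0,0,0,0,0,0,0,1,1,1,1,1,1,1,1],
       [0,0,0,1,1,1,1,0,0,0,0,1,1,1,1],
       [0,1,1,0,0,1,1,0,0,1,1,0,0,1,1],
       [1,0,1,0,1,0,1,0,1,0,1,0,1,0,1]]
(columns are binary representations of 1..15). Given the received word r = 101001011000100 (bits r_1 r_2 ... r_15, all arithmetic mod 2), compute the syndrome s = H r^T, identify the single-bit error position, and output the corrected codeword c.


s = (1, 0, 0, 0)^T, error position = 8, corrected codeword c = 101001001000100

Compute s = H r^T mod 2 one row at a time:
  s_1 = 1 + 1 + 0 + 0 + 0 + 1 + 0 + 0 = 3 ≡ 1 (mod 2).
  s_2 = 0 + 0 + 1 + 0 + 0 + 1 + 0 + 0 = 2 ≡ 0 (mod 2).
  s_3 = 0 + 1 + 1 + 0 + 0 + 0 + 0 + 0 = 2 ≡ 0 (mod 2).
  s_4 = 1 + 1 + 0 + 0 + 1 + 0 + 1 + 0 = 4 ≡ 0 (mod 2).
s = (1, 0, 0, 0)^T — this equals column 8 of H (binary 1000), so error is at position 8.
Correct: flip bit 8 of r = 101001011000100 to get c = 101001001000100.


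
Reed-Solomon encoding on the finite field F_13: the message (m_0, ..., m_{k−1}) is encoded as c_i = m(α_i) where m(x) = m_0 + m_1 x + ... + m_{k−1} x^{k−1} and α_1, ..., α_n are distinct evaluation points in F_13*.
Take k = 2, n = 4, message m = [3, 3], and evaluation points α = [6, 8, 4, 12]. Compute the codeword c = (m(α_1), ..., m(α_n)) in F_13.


c = [8, 1, 2, 0]

Message polynomial: m(x) = 3 + 3·x (mod 13).
For each evaluation point α_i, compute m(α_i) mod 13:
  α_1 = 6: Horner steps 3 → 8, so m(6) = 8.
  α_2 = 8: Horner steps 3 → 1, so m(8) = 1.
  α_3 = 4: Horner steps 3 → 2, so m(4) = 2.
  α_4 = 12: Horner steps 3 → 0, so m(12) = 0.
Codeword c = [8, 1, 2, 0] ∈ F_13^4.


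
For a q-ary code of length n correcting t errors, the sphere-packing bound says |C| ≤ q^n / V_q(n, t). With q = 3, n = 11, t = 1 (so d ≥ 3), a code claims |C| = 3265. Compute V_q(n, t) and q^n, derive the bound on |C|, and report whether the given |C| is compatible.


V_q(n, t) = 23, q^n = 177147, Hamming bound = 7702, |C| = 3265 ≤ bound (satisfied).

Step 1: Compute V_q(n, t) = Σ_{j=0}^1 C(n, j) (q−1)^j.
  j = 0: C(11,0)·(2)^0 = 1·1 = 1.
  j = 1: C(11,1)·(2)^1 = 11·2 = 22.
  V_q(n, t) = 1 + 22 = 23.
Step 2: q^n = 3^11 = 177147.
Step 3: Hamming bound ⌊q^n / V_q(n,t)⌋ = ⌊177147/23⌋ = 7702.
Step 4: Compare |C| = 3265 to 7702: satisfied.
The claimed |C| lies below the Hamming bound.


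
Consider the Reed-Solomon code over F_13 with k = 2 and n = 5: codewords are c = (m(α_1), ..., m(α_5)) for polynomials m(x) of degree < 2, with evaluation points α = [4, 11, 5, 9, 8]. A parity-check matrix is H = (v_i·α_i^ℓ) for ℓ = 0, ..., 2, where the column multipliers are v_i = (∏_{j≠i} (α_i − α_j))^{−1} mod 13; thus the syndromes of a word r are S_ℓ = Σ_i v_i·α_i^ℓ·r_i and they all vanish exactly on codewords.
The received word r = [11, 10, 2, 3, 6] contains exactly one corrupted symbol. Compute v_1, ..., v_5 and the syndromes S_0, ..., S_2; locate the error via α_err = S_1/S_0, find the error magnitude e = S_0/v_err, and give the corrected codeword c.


S = (11, 5, 7), error at position 1, error magnitude e = 6, c = [5, 10, 2, 3, 6].

Step 1: column multipliers v_i = (∏_{j≠i}(α_i − α_j))^{−1} mod 13.
  i = 1 (α = 4): (4−11)(4−5)(4−9)(4−8) = (−7)·(−1)·(−5)·(−4) = 140 ≡ 10, so v_1 = 10^{−1} = 4 (mod 13).
  i = 2 (α = 11): (11−4)(11−5)(11−9)(11−8) = 7·6·2·3 = 252 ≡ 5, so v_2 = 5^{−1} = 8 (mod 13).
  i = 3 (α = 5): (5−4)(5−11)(5−9)(5−8) = 1·(−6)·(−4)·(−3) = −72 ≡ 6, so v_3 = 6^{−1} = 11 (mod 13).
  i = 4 (α = 9): (9−4)(9−11)(9−5)(9−8) = 5·(−2)·4·1 = −40 ≡ 12, so v_4 = 12^{−1} = 12 (mod 13).
  i = 5 (α = 8): (8−4)(8−11)(8−5)(8−9) = 4·(−3)·3·(−1) = 36 ≡ 10, so v_5 = 10^{−1} = 4 (mod 13).
  v = [4, 8, 11, 12, 4].
Step 2: syndromes of r = [11, 10, 2, 3, 6] (all sums mod 13).
  S_0 = Σ v_i r_i = 4·11 + 8·10 + 11·2 + 12·3 + 4·6 = 206 ≡ 11.
  S_1 = Σ v_i α_i r_i = 4·4·11 + 8·11·10 + 11·5·2 + 12·9·3 + 4·8·6 = 1682 ≡ 5.
  α_i^2 mod 13 = [3, 4, 12, 3, 12].
  S_2 = Σ v_i α_i^2 r_i = 4·3·11 + 8·4·10 + 11·12·2 + 12·3·3 + 4·12·6 = 1112 ≡ 7.
  S = (11, 5, 7) ≠ 0, so r is not a codeword (an error is present).
Step 3: locate the error. For a single error e at position i, S_ℓ = v_i·e·α_i^ℓ, so α_err = S_1/S_0.
  S_0^{−1} = 11^{−1} = 6 (mod 13), so α_err = 5·6 = 30 ≡ 4 = α_1. Error position i = 1.
  Consistency check: S_2/S_1 = 7·8 = 56 ≡ 4 = α_err ✓ (single-error assumption holds).
Step 4: error magnitude e = S_0/v_1 = S_0·∏_{j≠1}(α_1 − α_j) = 11·10 = 110 ≡ 6 (mod 13).
Step 5: correct position 1: c_1 = r_1 − e = 11 − 6 ≡ 5 (mod 13). Hence c = [5, 10, 2, 3, 6].
  Check: interpolating c through the α_i gives m(x) = 4 + 10·x (degree < 2) with m(α_i) = c_i for every i, so c is indeed a codeword.


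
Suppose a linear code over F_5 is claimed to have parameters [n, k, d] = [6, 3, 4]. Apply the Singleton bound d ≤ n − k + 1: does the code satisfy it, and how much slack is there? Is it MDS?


Singleton RHS = n − k + 1 = 4, slack = 0, bound satisfied, MDS.

Singleton bound: d ≤ n − k + 1.
Here n = 6, k = 3, so n − k + 1 = 4.
Given d = 4, check d ≤ 4: YES.
Slack = (n − k + 1) − d = 0.
The code is MDS (slack = 0).
Description: the claimed parameters are [6, 3, 4]_5; such a code would be MDS (meets Singleton bound).


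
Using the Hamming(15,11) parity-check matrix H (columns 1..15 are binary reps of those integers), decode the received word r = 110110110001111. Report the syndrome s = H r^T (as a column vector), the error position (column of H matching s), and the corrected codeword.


s = (1, 1, 0, 1)^T, error position = 13, corrected codeword c = 110110110001011

Compute s = H r^T mod 2 one row at a time:
  s_1 = 1 + 0 + 0 + 0 + 1 + 1 + 1 + 1 = 5 ≡ 1 (mod 2).
  s_2 = 1 + 1 + 0 + 1 + 1 + 1 + 1 + 1 = 7 ≡ 1 (mod 2).
  s_3 = 1 + 0 + 0 + 1 + 0 + 0 + 1 + 1 = 4 ≡ 0 (mod 2).
  s_4 = 1 + 0 + 1 + 1 + 0 + 0 + 1 + 1 = 5 ≡ 1 (mod 2).
s = (1, 1, 0, 1)^T — this equals column 13 of H (binary 1101), so error is at position 13.
Correct: flip bit 13 of r = 110110110001111 to get c = 110110110001011.


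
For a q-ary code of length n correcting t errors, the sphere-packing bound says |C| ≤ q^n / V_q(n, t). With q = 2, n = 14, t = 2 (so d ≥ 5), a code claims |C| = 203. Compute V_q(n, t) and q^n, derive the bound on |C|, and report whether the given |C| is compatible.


V_q(n, t) = 106, q^n = 16384, Hamming bound = 154, |C| = 203 > bound (violated).

Step 1: Compute V_q(n, t) = Σ_{j=0}^2 C(n, j) (q−1)^j.
  j = 0: C(14,0)·(1)^0 = 1·1 = 1.
  j = 1: C(14,1)·(1)^1 = 14·1 = 14.
  j = 2: C(14,2)·(1)^2 = 91·1 = 91.
  V_q(n, t) = 1 + 14 + 91 = 106.
Step 2: q^n = 2^14 = 16384.
Step 3: Hamming bound ⌊q^n / V_q(n,t)⌋ = ⌊16384/106⌋ = 154.
Step 4: Compare |C| = 203 to 154: violated.
The claimed |C| lies above the Hamming bound, so no 2-ary code of length 14 with d ≥ 5 can have 203 codewords.


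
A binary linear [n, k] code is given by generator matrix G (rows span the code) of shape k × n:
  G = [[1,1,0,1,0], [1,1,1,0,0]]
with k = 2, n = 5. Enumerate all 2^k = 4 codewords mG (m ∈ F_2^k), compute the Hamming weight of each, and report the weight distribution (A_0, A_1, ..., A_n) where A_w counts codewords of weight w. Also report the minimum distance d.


Weight distribution: A_0 = 1, A_2 = 1, A_3 = 2. Minimum distance d = 2.

Enumerate all 2^2 = 4 messages m ∈ F_2^2.
For each, compute codeword c = mG in F_2^5, then tally its weight.
  m = 00 → c = 00000, weight = 0.
  m = 10 → c = 11010, weight = 3.
  m = 01 → c = 11100, weight = 3.
  m = 11 → c = 00110, weight = 2.
Tally weights:
  weight 0: 1 codewords.
  weight 2: 1 codewords.
  weight 3: 2 codewords.
Minimum distance d = smallest w > 0 with A_w > 0 = 2.
Sanity: Σ A_w = 4 = 2^2 = 4 ✓.


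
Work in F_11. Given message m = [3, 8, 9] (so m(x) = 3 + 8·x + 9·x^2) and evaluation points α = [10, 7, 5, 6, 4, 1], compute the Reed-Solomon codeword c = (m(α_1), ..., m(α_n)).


c = [4, 5, 4, 1, 3, 9]

Message polynomial: m(x) = 3 + 8·x + 9·x^2 (mod 11).
For each evaluation point α_i, compute m(α_i) mod 11:
  α_1 = 10: Horner steps 9 → 10 → 4, so m(10) = 4.
  α_2 = 7: Horner steps 9 → 5 → 5, so m(7) = 5.
  α_3 = 5: Horner steps 9 → 9 → 4, so m(5) = 4.
  α_4 = 6: Horner steps 9 → 7 → 1, so m(6) = 1.
  α_5 = 4: Horner steps 9 → 0 → 3, so m(4) = 3.
  α_6 = 1: Horner steps 9 → 6 → 9, so m(1) = 9.
Codeword c = [4, 5, 4, 1, 3, 9] ∈ F_11^6.


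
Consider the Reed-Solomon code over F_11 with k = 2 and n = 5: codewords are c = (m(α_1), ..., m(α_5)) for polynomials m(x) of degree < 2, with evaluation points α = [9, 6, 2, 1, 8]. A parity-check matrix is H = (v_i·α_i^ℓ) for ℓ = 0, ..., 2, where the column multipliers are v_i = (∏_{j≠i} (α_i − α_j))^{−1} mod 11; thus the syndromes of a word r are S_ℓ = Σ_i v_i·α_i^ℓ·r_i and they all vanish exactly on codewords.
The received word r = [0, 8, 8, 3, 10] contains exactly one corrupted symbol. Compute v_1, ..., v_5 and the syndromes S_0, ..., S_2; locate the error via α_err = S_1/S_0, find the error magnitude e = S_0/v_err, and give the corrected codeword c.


S = (6, 1, 2), error at position 3, error magnitude e = 4, c = [0, 8, 4, 3, 10].

Step 1: column multipliers v_i = (∏_{j≠i}(α_i − α_j))^{−1} mod 11.
  i = 1 (α = 9): (9−6)(9−2)(9−1)(9−8) = 3·7·8·1 = 168 ≡ 3, so v_1 = 3^{−1} = 4 (mod 11).
  i = 2 (α = 6): (6−9)(6−2)(6−1)(6−8) = (−3)·4·5·(−2) = 120 ≡ 10, so v_2 = 10^{−1} = 10 (mod 11).
  i = 3 (α = 2): (2−9)(2−6)(2−1)(2−8) = (−7)·(−4)·1·(−6) = −168 ≡ 8, so v_3 = 8^{−1} = 7 (mod 11).
  i = 4 (α = 1): (1−9)(1−6)(1−2)(1−8) = (−8)·(−5)·(−1)·(−7) = 280 ≡ 5, so v_4 = 5^{−1} = 9 (mod 11).
  i = 5 (α = 8): (8−9)(8−6)(8−2)(8−1) = (−1)·2·6·7 = −84 ≡ 4, so v_5 = 4^{−1} = 3 (mod 11).
  v = [4, 10, 7, 9, 3].
Step 2: syndromes of r = [0, 8, 8, 3, 10] (all sums mod 11).
  S_0 = Σ v_i r_i = 4·0 + 10·8 + 7·8 + 9·3 + 3·10 = 193 ≡ 6.
  S_1 = Σ v_i α_i r_i = 4·9·0 + 10·6·8 + 7·2·8 + 9·1·3 + 3·8·10 = 859 ≡ 1.
  α_i^2 mod 11 = [4, 3, 4, 1, 9].
  S_2 = Σ v_i α_i^2 r_i = 4·4·0 + 10·3·8 + 7·4·8 + 9·1·3 + 3·9·10 = 761 ≡ 2.
  S = (6, 1, 2) ≠ 0, so r is not a codeword (an error is present).
Step 3: locate the error. For a single error e at position i, S_ℓ = v_i·e·α_i^ℓ, so α_err = S_1/S_0.
  S_0^{−1} = 6^{−1} = 2 (mod 11), so α_err = 1·2 = 2 ≡ 2 = α_3. Error position i = 3.
  Consistency check: S_2/S_1 = 2·1 = 2 ≡ 2 = α_err ✓ (single-error assumption holds).
Step 4: error magnitude e = S_0/v_3 = S_0·∏_{j≠3}(α_3 − α_j) = 6·8 = 48 ≡ 4 (mod 11).
Step 5: correct position 3: c_3 = r_3 − e = 8 − 4 ≡ 4 (mod 11). Hence c = [0, 8, 4, 3, 10].
  Check: interpolating c through the α_i gives m(x) = 2 + 1·x (degree < 2) with m(α_i) = c_i for every i, so c is indeed a codeword.


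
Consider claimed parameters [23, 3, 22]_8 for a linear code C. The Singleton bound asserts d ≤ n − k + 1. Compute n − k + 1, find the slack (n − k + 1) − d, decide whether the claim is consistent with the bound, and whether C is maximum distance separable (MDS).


Singleton RHS = n − k + 1 = 21, slack = -1, bound violated (no such code; not MDS).

Singleton bound: d ≤ n − k + 1.
Here n = 23, k = 3, so n − k + 1 = 21.
Given d = 22, check d ≤ 21: NO.
Slack = (n − k + 1) − d = -1.
The slack is negative: d = 22 exceeds n − k + 1 = 21 by 1, so the Singleton bound is violated and no linear [23, 3, 22]_8 code can exist. In particular it is not MDS (MDS requires d = n − k + 1 exactly).
Description: the claimed parameters are [23, 3, 22]_8; such a code would be impossible (violates the Singleton bound).


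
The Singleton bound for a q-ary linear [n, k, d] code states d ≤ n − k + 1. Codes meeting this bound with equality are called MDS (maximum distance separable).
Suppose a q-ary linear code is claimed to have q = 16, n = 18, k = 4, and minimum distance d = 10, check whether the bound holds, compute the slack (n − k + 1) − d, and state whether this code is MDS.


Singleton RHS = n − k + 1 = 15, slack = 5, bound satisfied, not MDS.

Singleton bound: d ≤ n − k + 1.
Here n = 18, k = 4, so n − k + 1 = 15.
Given d = 10, check d ≤ 15: YES.
Slack = (n − k + 1) − d = 5.
The code is NOT MDS (slack = 5 > 0).
Description: the claimed parameters are [18, 4, 10]_16; such a code would be non-MDS.


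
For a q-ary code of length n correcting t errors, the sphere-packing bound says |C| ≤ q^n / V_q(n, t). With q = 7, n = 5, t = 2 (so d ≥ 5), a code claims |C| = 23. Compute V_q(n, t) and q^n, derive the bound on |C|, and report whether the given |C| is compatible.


V_q(n, t) = 391, q^n = 16807, Hamming bound = 42, |C| = 23 ≤ bound (satisfied).

Step 1: Compute V_q(n, t) = Σ_{j=0}^2 C(n, j) (q−1)^j.
  j = 0: C(5,0)·(6)^0 = 1·1 = 1.
  j = 1: C(5,1)·(6)^1 = 5·6 = 30.
  j = 2: C(5,2)·(6)^2 = 10·36 = 360.
  V_q(n, t) = 1 + 30 + 360 = 391.
Step 2: q^n = 7^5 = 16807.
Step 3: Hamming bound ⌊q^n / V_q(n,t)⌋ = ⌊16807/391⌋ = 42.
Step 4: Compare |C| = 23 to 42: satisfied.
The claimed |C| lies below the Hamming bound.


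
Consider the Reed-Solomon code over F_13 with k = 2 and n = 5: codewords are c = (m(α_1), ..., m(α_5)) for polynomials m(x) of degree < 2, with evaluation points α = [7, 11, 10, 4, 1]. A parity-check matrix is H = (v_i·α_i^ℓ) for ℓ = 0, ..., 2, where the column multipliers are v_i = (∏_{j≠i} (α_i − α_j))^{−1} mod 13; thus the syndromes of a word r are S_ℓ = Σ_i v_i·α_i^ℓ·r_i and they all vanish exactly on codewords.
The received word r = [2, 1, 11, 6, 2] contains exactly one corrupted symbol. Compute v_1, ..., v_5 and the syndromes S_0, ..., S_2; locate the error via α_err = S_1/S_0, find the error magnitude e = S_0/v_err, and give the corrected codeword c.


S = (12, 12, 12), error at position 5, error magnitude e = 5, c = [2, 1, 11, 6, 10].

Step 1: column multipliers v_i = (∏_{j≠i}(α_i − α_j))^{−1} mod 13.
  i = 1 (α = 7): (7−11)(7−10)(7−4)(7−1) = (−4)·(−3)·3·6 = 216 ≡ 8, so v_1 = 8^{−1} = 5 (mod 13).
  i = 2 (α = 11): (11−7)(11−10)(11−4)(11−1) = 4·1·7·10 = 280 ≡ 7, so v_2 = 7^{−1} = 2 (mod 13).
  i = 3 (α = 10): (10−7)(10−11)(10−4)(10−1) = 3·(−1)·6·9 = −162 ≡ 7, so v_3 = 7^{−1} = 2 (mod 13).
  i = 4 (α = 4): (4−7)(4−11)(4−10)(4−1) = (−3)·(−7)·(−6)·3 = −378 ≡ 12, so v_4 = 12^{−1} = 12 (mod 13).
  i = 5 (α = 1): (1−7)(1−11)(1−10)(1−4) = (−6)·(−10)·(−9)·(−3) = 1620 ≡ 8, so v_5 = 8^{−1} = 5 (mod 13).
  v = [5, 2, 2, 12, 5].
Step 2: syndromes of r = [2, 1, 11, 6, 2] (all sums mod 13).
  S_0 = Σ v_i r_i = 5·2 + 2·1 + 2·11 + 12·6 + 5·2 = 116 ≡ 12.
  S_1 = Σ v_i α_i r_i = 5·7·2 + 2·11·1 + 2·10·11 + 12·4·6 + 5·1·2 = 610 ≡ 12.
  α_i^2 mod 13 = [10, 4, 9, 3, 1].
  S_2 = Σ v_i α_i^2 r_i = 5·10·2 + 2·4·1 + 2·9·11 + 12·3·6 + 5·1·2 = 532 ≡ 12.
  S = (12, 12, 12) ≠ 0, so r is not a codeword (an error is present).
Step 3: locate the error. For a single error e at position i, S_ℓ = v_i·e·α_i^ℓ, so α_err = S_1/S_0.
  S_0^{−1} = 12^{−1} = 12 (mod 13), so α_err = 12·12 = 144 ≡ 1 = α_5. Error position i = 5.
  Consistency check: S_2/S_1 = 12·12 = 144 ≡ 1 = α_err ✓ (single-error assumption holds).
Step 4: error magnitude e = S_0/v_5 = S_0·∏_{j≠5}(α_5 − α_j) = 12·8 = 96 ≡ 5 (mod 13).
Step 5: correct position 5: c_5 = r_5 − e = 2 − 5 ≡ 10 (mod 13). Hence c = [2, 1, 11, 6, 10].
  Check: interpolating c through the α_i gives m(x) = 7 + 3·x (degree < 2) with m(α_i) = c_i for every i, so c is indeed a codeword.


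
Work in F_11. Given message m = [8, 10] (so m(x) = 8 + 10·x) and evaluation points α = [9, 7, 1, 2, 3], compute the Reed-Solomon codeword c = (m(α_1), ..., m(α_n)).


c = [10, 1, 7, 6, 5]

Message polynomial: m(x) = 8 + 10·x (mod 11).
For each evaluation point α_i, compute m(α_i) mod 11:
  α_1 = 9: Horner steps 10 → 10, so m(9) = 10.
  α_2 = 7: Horner steps 10 → 1, so m(7) = 1.
  α_3 = 1: Horner steps 10 → 7, so m(1) = 7.
  α_4 = 2: Horner steps 10 → 6, so m(2) = 6.
  α_5 = 3: Horner steps 10 → 5, so m(3) = 5.
Codeword c = [10, 1, 7, 6, 5] ∈ F_11^5.


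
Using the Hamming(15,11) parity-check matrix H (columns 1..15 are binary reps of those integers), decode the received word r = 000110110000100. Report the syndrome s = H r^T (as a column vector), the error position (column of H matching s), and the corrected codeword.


s = (0, 0, 1, 1)^T, error position = 3, corrected codeword c = 001110110000100

Compute s = H r^T mod 2 one row at a time:
  s_1 = 1 + 0 + 0 + 0 + 0 + 1 + 0 + 0 = 2 ≡ 0 (mod 2).
  s_2 = 1 + 1 + 0 + 1 + 0 + 1 + 0 + 0 = 4 ≡ 0 (mod 2).
  s_3 = 0 + 0 + 0 + 1 + 0 + 0 + 0 + 0 = 1 ≡ 1 (mod 2).
  s_4 = 0 + 0 + 1 + 1 + 0 + 0 + 1 + 0 = 3 ≡ 1 (mod 2).
s = (0, 0, 1, 1)^T — this equals column 3 of H (binary 0011), so error is at position 3.
Correct: flip bit 3 of r = 000110110000100 to get c = 001110110000100.


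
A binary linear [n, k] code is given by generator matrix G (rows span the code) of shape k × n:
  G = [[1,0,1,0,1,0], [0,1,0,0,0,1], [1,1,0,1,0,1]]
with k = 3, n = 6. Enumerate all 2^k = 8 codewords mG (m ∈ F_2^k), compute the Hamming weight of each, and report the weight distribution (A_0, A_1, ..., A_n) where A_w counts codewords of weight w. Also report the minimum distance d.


Weight distribution: A_0 = 1, A_2 = 2, A_3 = 2, A_4 = 1, A_5 = 2. Minimum distance d = 2.

Enumerate all 2^3 = 8 messages m ∈ F_2^3.
For each, compute codeword c = mG in F_2^6, then tally its weight.
  m = 000 → c = 000000, weight = 0.
  m = 100 → c = 101010, weight = 3.
  m = 010 → c = 010001, weight = 2.
  m = 110 → c = 111011, weight = 5.
  m = 001 → c = 110101, weight = 4.
  m = 101 → c = 011111, weight = 5.
  m = 011 → c = 100100, weight = 2.
  m = 111 → c = 001110, weight = 3.
Tally weights:
  weight 0: 1 codewords.
  weight 2: 2 codewords.
  weight 3: 2 codewords.
  weight 4: 1 codewords.
  weight 5: 2 codewords.
Minimum distance d = smallest w > 0 with A_w > 0 = 2.
Sanity: Σ A_w = 8 = 2^3 = 8 ✓.


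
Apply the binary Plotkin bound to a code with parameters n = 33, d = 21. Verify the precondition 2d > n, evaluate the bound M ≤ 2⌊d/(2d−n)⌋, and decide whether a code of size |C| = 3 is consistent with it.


Plotkin bound M ≤ 4; given |C| = 3 ≤ bound (satisfied).

Check applicability: 2d = 42, n = 33.
2d − n = 9 > 0, so Plotkin applies.
Compute d/(2d−n) = 21/9 ≈ 2.3333.
⌊d/(2d−n)⌋ = 2.
Plotkin bound: M ≤ 2·2 = 4.
Given |C| = 3, check: satisfied.
This |C| is below the Plotkin bound.


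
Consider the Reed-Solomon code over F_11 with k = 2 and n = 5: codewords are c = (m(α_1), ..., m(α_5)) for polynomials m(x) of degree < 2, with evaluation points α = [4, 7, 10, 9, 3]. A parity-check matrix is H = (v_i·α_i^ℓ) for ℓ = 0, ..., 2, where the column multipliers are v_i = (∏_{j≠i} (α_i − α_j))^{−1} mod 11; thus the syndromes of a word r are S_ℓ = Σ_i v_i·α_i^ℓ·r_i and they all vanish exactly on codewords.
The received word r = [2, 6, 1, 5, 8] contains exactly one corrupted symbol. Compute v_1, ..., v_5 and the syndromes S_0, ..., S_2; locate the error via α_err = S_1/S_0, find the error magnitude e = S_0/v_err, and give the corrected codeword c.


S = (7, 4, 7), error at position 3, error magnitude e = 2, c = [2, 6, 10, 5, 8].

Step 1: column multipliers v_i = (∏_{j≠i}(α_i − α_j))^{−1} mod 11.
  i = 1 (α = 4): (4−7)(4−10)(4−9)(4−3) = (−3)·(−6)·(−5)·1 = −90 ≡ 9, so v_1 = 9^{−1} = 5 (mod 11).
  i = 2 (α = 7): (7−4)(7−10)(7−9)(7−3) = 3·(−3)·(−2)·4 = 72 ≡ 6, so v_2 = 6^{−1} = 2 (mod 11).
  i = 3 (α = 10): (10−4)(10−7)(10−9)(10−3) = 6·3·1·7 = 126 ≡ 5, so v_3 = 5^{−1} = 9 (mod 11).
  i = 4 (α = 9): (9−4)(9−7)(9−10)(9−3) = 5·2·(−1)·6 = −60 ≡ 6, so v_4 = 6^{−1} = 2 (mod 11).
  i = 5 (α = 3): (3−4)(3−7)(3−10)(3−9) = (−1)·(−4)·(−7)·(−6) = 168 ≡ 3, so v_5 = 3^{−1} = 4 (mod 11).
  v = [5, 2, 9, 2, 4].
Step 2: syndromes of r = [2, 6, 1, 5, 8] (all sums mod 11).
  S_0 = Σ v_i r_i = 5·2 + 2·6 + 9·1 + 2·5 + 4·8 = 73 ≡ 7.
  S_1 = Σ v_i α_i r_i = 5·4·2 + 2·7·6 + 9·10·1 + 2·9·5 + 4·3·8 = 400 ≡ 4.
  α_i^2 mod 11 = [5, 5, 1, 4, 9].
  S_2 = Σ v_i α_i^2 r_i = 5·5·2 + 2·5·6 + 9·1·1 + 2·4·5 + 4·9·8 = 447 ≡ 7.
  S = (7, 4, 7) ≠ 0, so r is not a codeword (an error is present).
Step 3: locate the error. For a single error e at position i, S_ℓ = v_i·e·α_i^ℓ, so α_err = S_1/S_0.
  S_0^{−1} = 7^{−1} = 8 (mod 11), so α_err = 4·8 = 32 ≡ 10 = α_3. Error position i = 3.
  Consistency check: S_2/S_1 = 7·3 = 21 ≡ 10 = α_err ✓ (single-error assumption holds).
Step 4: error magnitude e = S_0/v_3 = S_0·∏_{j≠3}(α_3 − α_j) = 7·5 = 35 ≡ 2 (mod 11).
Step 5: correct position 3: c_3 = r_3 − e = 1 − 2 ≡ 10 (mod 11). Hence c = [2, 6, 10, 5, 8].
  Check: interpolating c through the α_i gives m(x) = 4 + 5·x (degree < 2) with m(α_i) = c_i for every i, so c is indeed a codeword.


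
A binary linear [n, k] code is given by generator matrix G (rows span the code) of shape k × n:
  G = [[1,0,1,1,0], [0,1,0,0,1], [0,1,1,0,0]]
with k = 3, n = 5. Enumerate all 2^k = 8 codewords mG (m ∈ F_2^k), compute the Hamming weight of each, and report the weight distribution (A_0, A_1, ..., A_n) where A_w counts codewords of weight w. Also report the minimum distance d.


Weight distribution: A_0 = 1, A_2 = 3, A_3 = 3, A_5 = 1. Minimum distance d = 2.

Enumerate all 2^3 = 8 messages m ∈ F_2^3.
For each, compute codeword c = mG in F_2^5, then tally its weight.
  m = 000 → c = 00000, weight = 0.
  m = 100 → c = 10110, weight = 3.
  m = 010 → c = 01001, weight = 2.
  m = 110 → c = 11111, weight = 5.
  m = 001 → c = 01100, weight = 2.
  m = 101 → c = 11010, weight = 3.
  m = 011 → c = 00101, weight = 2.
  m = 111 → c = 10011, weight = 3.
Tally weights:
  weight 0: 1 codewords.
  weight 2: 3 codewords.
  weight 3: 3 codewords.
  weight 5: 1 codewords.
Minimum distance d = smallest w > 0 with A_w > 0 = 2.
Sanity: Σ A_w = 8 = 2^3 = 8 ✓.


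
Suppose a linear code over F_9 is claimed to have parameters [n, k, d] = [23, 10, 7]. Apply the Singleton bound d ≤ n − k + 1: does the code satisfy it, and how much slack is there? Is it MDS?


Singleton RHS = n − k + 1 = 14, slack = 7, bound satisfied, not MDS.

Singleton bound: d ≤ n − k + 1.
Here n = 23, k = 10, so n − k + 1 = 14.
Given d = 7, check d ≤ 14: YES.
Slack = (n − k + 1) − d = 7.
The code is NOT MDS (slack = 7 > 0).
Description: the claimed parameters are [23, 10, 7]_9; such a code would be non-MDS.


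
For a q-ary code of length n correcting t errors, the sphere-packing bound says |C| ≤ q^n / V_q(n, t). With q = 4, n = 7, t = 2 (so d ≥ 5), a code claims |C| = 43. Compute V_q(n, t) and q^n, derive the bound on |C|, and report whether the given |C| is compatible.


V_q(n, t) = 211, q^n = 16384, Hamming bound = 77, |C| = 43 ≤ bound (satisfied).

Step 1: Compute V_q(n, t) = Σ_{j=0}^2 C(n, j) (q−1)^j.
  j = 0: C(7,0)·(3)^0 = 1·1 = 1.
  j = 1: C(7,1)·(3)^1 = 7·3 = 21.
  j = 2: C(7,2)·(3)^2 = 21·9 = 189.
  V_q(n, t) = 1 + 21 + 189 = 211.
Step 2: q^n = 4^7 = 16384.
Step 3: Hamming bound ⌊q^n / V_q(n,t)⌋ = ⌊16384/211⌋ = 77.
Step 4: Compare |C| = 43 to 77: satisfied.
The claimed |C| lies below the Hamming bound.


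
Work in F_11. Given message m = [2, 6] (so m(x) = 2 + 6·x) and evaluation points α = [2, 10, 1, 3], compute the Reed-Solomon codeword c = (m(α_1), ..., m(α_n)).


c = [3, 7, 8, 9]

Message polynomial: m(x) = 2 + 6·x (mod 11).
For each evaluation point α_i, compute m(α_i) mod 11:
  α_1 = 2: Horner steps 6 → 3, so m(2) = 3.
  α_2 = 10: Horner steps 6 → 7, so m(10) = 7.
  α_3 = 1: Horner steps 6 → 8, so m(1) = 8.
  α_4 = 3: Horner steps 6 → 9, so m(3) = 9.
Codeword c = [3, 7, 8, 9] ∈ F_11^4.


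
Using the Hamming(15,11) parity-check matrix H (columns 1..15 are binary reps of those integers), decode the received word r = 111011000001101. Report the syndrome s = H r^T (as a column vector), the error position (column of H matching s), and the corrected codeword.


s = (1, 1, 0, 1)^T, error position = 13, corrected codeword c = 111011000001001

Compute s = H r^T mod 2 one row at a time:
  s_1 = 0 + 0 + 0 + 0 + 1 + 1 + 0 + 1 = 3 ≡ 1 (mod 2).
  s_2 = 0 + 1 + 1 + 0 + 1 + 1 + 0 + 1 = 5 ≡ 1 (mod 2).
  s_3 = 1 + 1 + 1 + 0 + 0 + 0 + 0 + 1 = 4 ≡ 0 (mod 2).
  s_4 = 1 + 1 + 1 + 0 + 0 + 0 + 1 + 1 = 5 ≡ 1 (mod 2).
s = (1, 1, 0, 1)^T — this equals column 13 of H (binary 1101), so error is at position 13.
Correct: flip bit 13 of r = 111011000001101 to get c = 111011000001001.


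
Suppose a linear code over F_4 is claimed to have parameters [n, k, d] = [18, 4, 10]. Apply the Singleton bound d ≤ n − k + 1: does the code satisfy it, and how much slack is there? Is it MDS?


Singleton RHS = n − k + 1 = 15, slack = 5, bound satisfied, not MDS.

Singleton bound: d ≤ n − k + 1.
Here n = 18, k = 4, so n − k + 1 = 15.
Given d = 10, check d ≤ 15: YES.
Slack = (n − k + 1) − d = 5.
The code is NOT MDS (slack = 5 > 0).
Description: the claimed parameters are [18, 4, 10]_4; such a code would be non-MDS.


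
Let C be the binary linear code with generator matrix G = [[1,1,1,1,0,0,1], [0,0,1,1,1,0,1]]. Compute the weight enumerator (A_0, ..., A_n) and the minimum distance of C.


Weight distribution: A_0 = 1, A_3 = 1, A_4 = 1, A_5 = 1. Minimum distance d = 3.

Enumerate all 2^2 = 4 messages m ∈ F_2^2.
For each, compute codeword c = mG in F_2^7, then tally its weight.
  m = 00 → c = 0000000, weight = 0.
  m = 10 → c = 1111001, weight = 5.
  m = 01 → c = 0011101, weight = 4.
  m = 11 → c = 1100100, weight = 3.
Tally weights:
  weight 0: 1 codewords.
  weight 3: 1 codewords.
  weight 4: 1 codewords.
  weight 5: 1 codewords.
Minimum distance d = smallest w > 0 with A_w > 0 = 3.
Sanity: Σ A_w = 4 = 2^2 = 4 ✓.


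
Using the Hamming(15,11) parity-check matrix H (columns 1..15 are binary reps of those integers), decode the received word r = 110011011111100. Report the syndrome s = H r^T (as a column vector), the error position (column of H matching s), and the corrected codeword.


s = (0, 0, 0, 1)^T, error position = 1, corrected codeword c = 010011011111100

Compute s = H r^T mod 2 one row at a time:
  s_1 = 1 + 1 + 1 + 1 + 1 + 1 + 0 + 0 = 6 ≡ 0 (mod 2).
  s_2 = 0 + 1 + 1 + 0 + 1 + 1 + 0 + 0 = 4 ≡ 0 (mod 2).
  s_3 = 1 + 0 + 1 + 0 + 1 + 1 + 0 + 0 = 4 ≡ 0 (mod 2).
  s_4 = 1 + 0 + 1 + 0 + 1 + 1 + 1 + 0 = 5 ≡ 1 (mod 2).
s = (0, 0, 0, 1)^T — this equals column 1 of H (binary 0001), so error is at position 1.
Correct: flip bit 1 of r = 110011011111100 to get c = 010011011111100.


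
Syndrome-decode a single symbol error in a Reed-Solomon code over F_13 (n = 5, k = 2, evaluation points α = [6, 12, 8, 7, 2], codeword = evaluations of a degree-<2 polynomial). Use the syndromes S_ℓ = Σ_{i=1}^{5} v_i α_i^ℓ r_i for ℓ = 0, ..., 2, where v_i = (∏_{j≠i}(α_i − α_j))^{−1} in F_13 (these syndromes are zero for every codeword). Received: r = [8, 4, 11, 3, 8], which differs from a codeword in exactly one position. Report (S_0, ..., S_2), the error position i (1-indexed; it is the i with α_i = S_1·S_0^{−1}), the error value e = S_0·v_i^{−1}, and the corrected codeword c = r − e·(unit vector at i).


S = (8, 3, 6), error at position 5, error magnitude e = 6, c = [8, 4, 11, 3, 2].

Step 1: column multipliers v_i = (∏_{j≠i}(α_i − α_j))^{−1} mod 13.
  i = 1 (α = 6): (6−12)(6−8)(6−7)(6−2) = (−6)·(−2)·(−1)·4 = −48 ≡ 4, so v_1 = 4^{−1} = 10 (mod 13).
  i = 2 (α = 12): (12−6)(12−8)(12−7)(12−2) = 6·4·5·10 = 1200 ≡ 4, so v_2 = 4^{−1} = 10 (mod 13).
  i = 3 (α = 8): (8−6)(8−12)(8−7)(8−2) = 2·(−4)·1·6 = −48 ≡ 4, so v_3 = 4^{−1} = 10 (mod 13).
  i = 4 (α = 7): (7−6)(7−12)(7−8)(7−2) = 1·(−5)·(−1)·5 = 25 ≡ 12, so v_4 = 12^{−1} = 12 (mod 13).
  i = 5 (α = 2): (2−6)(2−12)(2−8)(2−7) = (−4)·(−10)·(−6)·(−5) = 1200 ≡ 4, so v_5 = 4^{−1} = 10 (mod 13).
  v = [10, 10, 10, 12, 10].
Step 2: syndromes of r = [8, 4, 11, 3, 8] (all sums mod 13).
  S_0 = Σ v_i r_i = 10·8 + 10·4 + 10·11 + 12·3 + 10·8 = 346 ≡ 8.
  S_1 = Σ v_i α_i r_i = 10·6·8 + 10·12·4 + 10·8·11 + 12·7·3 + 10·2·8 = 2252 ≡ 3.
  α_i^2 mod 13 = [10, 1, 12, 10, 4].
  S_2 = Σ v_i α_i^2 r_i = 10·10·8 + 10·1·4 + 10·12·11 + 12·10·3 + 10·4·8 = 2840 ≡ 6.
  S = (8, 3, 6) ≠ 0, so r is not a codeword (an error is present).
Step 3: locate the error. For a single error e at position i, S_ℓ = v_i·e·α_i^ℓ, so α_err = S_1/S_0.
  S_0^{−1} = 8^{−1} = 5 (mod 13), so α_err = 3·5 = 15 ≡ 2 = α_5. Error position i = 5.
  Consistency check: S_2/S_1 = 6·9 = 54 ≡ 2 = α_err ✓ (single-error assumption holds).
Step 4: error magnitude e = S_0/v_5 = S_0·∏_{j≠5}(α_5 − α_j) = 8·4 = 32 ≡ 6 (mod 13).
Step 5: correct position 5: c_5 = r_5 − e = 8 − 6 ≡ 2 (mod 13). Hence c = [8, 4, 11, 3, 2].
  Check: interpolating c through the α_i gives m(x) = 12 + 8·x (degree < 2) with m(α_i) = c_i for every i, so c is indeed a codeword.
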